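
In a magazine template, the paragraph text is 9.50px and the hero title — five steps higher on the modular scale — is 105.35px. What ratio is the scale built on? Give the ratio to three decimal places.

1.618

r⁵ = 105.35 / 9.50, so r = (105.35/9.50)^(1/5).
r = 11.0895^(1/5) ≈ 1.6180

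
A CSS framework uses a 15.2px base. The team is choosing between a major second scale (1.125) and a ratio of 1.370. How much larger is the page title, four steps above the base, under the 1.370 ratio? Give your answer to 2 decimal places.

29.20px

Major second: 15.2 × 1.125⁴ = 24.3475px
At 1.370: 15.2 × 1.370⁴ = 53.5459px
Difference: 53.5459 − 24.3475 = 29.1984px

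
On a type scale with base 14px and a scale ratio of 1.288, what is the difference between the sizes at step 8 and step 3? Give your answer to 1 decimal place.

76.1px

Step 3: 14.0 × 1.288³ = 29.914px
Step 8: 14.0 × 1.288⁸ = 106.036px
Difference: 106.036 − 29.914 = 76.122px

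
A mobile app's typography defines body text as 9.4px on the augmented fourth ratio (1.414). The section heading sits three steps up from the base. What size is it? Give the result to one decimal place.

Every step multiplies by the scale ratio.
9.4 × 1.414³ = 9.4 × 2.82715 ≈ 26.58

26.6px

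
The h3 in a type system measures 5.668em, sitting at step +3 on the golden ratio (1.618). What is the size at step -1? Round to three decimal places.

Moving from step +3 to step -1 is 4 steps down, so divide by r⁴.
5.668 ÷ 1.618⁴ = 5.668 ÷ 6.85353 ≈ 0.827

0.827em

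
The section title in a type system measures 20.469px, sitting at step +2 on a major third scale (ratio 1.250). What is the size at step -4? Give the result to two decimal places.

5.37px

20.469 ÷ 1.250⁶ = 20.469 ÷ 3.81470 ≈ 5.366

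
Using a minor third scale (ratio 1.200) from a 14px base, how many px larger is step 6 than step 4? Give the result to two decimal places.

Step 4: 14.0 × 1.200⁴ = 29.0304px
Step 6: 14.0 × 1.200⁶ = 41.8038px
Difference: 41.8038 − 29.0304 = 12.7734px

12.77px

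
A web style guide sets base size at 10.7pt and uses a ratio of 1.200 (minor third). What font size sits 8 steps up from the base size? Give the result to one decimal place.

46.0pt

Each step on a modular scale multiplies by the ratio, so the size n steps from the base is base × ratioⁿ.
10.7 × 1.200⁸ = 10.7 × 4.29982 ≈ 46.01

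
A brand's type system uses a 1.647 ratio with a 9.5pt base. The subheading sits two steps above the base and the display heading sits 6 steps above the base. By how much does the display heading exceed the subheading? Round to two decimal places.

163.85pt

Step 2: 9.5 × 1.647² = 25.7698pt
Step 6: 9.5 × 1.647⁶ = 189.6205pt
Difference: 189.6205 − 25.7698 = 163.8507pt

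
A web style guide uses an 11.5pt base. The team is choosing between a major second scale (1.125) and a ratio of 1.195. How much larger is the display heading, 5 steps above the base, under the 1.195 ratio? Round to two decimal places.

Major second: 11.5 × 1.125⁵ = 20.7234pt
At 1.195: 11.5 × 1.195⁵ = 28.0245pt
Difference: 28.0245 − 20.7234 = 7.3011pt

7.30pt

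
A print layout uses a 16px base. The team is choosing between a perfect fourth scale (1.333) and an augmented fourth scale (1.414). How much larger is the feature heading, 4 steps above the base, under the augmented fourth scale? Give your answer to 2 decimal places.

13.44px

Perfect fourth: 16.0 × 1.333⁴ = 50.5174px
Augmented fourth: 16.0 × 1.414⁴ = 63.9613px
Difference: 63.9613 − 50.5174 = 13.4439px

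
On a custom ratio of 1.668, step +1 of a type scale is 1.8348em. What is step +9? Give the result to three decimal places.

1.8348 × 1.668⁸ = 1.8348 × 59.91953 ≈ 109.940

109.940em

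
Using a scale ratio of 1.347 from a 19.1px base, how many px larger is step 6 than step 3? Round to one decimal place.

67.4px

Step 3: 19.1 × 1.347³ = 46.681px
Step 6: 19.1 × 1.347⁶ = 114.088px
Difference: 114.088 − 46.681 = 67.407px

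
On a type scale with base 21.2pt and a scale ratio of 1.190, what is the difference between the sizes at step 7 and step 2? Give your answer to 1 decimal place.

Step 2: 21.2 × 1.190² = 30.021pt
Step 7: 21.2 × 1.190⁷ = 71.641pt
Difference: 71.641 − 30.021 = 41.620pt

41.6pt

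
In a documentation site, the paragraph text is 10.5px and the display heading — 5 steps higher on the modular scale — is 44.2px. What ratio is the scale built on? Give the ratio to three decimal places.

1.333

The ratio satisfies 10.5 × r⁵ = 44.2, so r = (44.2 / 10.5)^(1/5).
r = 4.2095^(1/5) ≈ 1.3331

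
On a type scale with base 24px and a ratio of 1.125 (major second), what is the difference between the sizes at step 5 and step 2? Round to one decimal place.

12.9px

Step 2: 24.0 × 1.125² = 30.375px
Step 5: 24.0 × 1.125⁵ = 43.249px
Difference: 43.249 − 30.375 = 12.874px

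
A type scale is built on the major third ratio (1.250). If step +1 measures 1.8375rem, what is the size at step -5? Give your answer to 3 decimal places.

1.8375 ÷ 1.250⁶ = 1.8375 ÷ 3.81470 ≈ 0.482

0.482rem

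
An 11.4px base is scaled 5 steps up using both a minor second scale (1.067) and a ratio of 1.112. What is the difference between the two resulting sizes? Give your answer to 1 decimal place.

Minor second: 11.4 × 1.067⁵ = 15.766px
At 1.112: 11.4 × 1.112⁵ = 19.383px
Difference: 19.383 − 15.766 = 3.617px

3.6px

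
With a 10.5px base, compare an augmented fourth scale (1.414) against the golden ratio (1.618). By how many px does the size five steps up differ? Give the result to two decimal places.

57.08px

Augmented fourth: 10.5 × 1.414⁵ = 59.3521px
Golden ratio: 10.5 × 1.618⁵ = 116.4346px
Difference: 116.4346 − 59.3521 = 57.0825px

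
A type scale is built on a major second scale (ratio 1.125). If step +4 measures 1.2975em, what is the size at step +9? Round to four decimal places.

2.3381em

Moving from step +4 to step +9 is 5 steps up, so multiply by r⁵.
1.2975 × 1.125⁵ = 1.2975 × 1.80203 ≈ 2.3381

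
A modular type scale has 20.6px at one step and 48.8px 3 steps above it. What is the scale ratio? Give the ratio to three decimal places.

1.333

The ratio satisfies 20.6 × r³ = 48.8, so r = (48.8 / 20.6)^(1/3).
r = 2.3689^(1/3) ≈ 1.3331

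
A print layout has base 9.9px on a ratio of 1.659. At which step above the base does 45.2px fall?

3

1.659ⁿ = 45.2 / 9.9 = 4.5657
n = ln(4.5657) / ln(1.659) = 1.5186 / 0.5062 ≈ 3.00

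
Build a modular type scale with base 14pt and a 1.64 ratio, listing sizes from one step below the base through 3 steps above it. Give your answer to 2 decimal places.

Step -1: 14.0 ÷ 1.64 = 8.54
Step 0: 14pt
Step 1: 14.0 × 1.64 = 22.96
Step 2: 14.0 × 1.64² = 37.65
Step 3: 14.0 × 1.64³ = 61.75

8.54pt, 14.00pt, 22.96pt, 37.65pt, 61.75pt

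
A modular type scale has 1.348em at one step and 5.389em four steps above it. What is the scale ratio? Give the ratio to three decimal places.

1.414

r⁴ = 5.389 / 1.348, so r = (5.389/1.348)^(1/4).
r = 3.9978^(1/4) ≈ 1.4140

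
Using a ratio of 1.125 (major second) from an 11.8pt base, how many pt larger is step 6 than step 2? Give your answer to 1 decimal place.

Step 2: 11.8 × 1.125² = 14.934pt
Step 6: 11.8 × 1.125⁶ = 23.922pt
Difference: 23.922 − 14.934 = 8.988pt

9.0pt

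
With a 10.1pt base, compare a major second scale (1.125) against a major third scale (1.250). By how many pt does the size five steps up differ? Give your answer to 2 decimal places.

Major second: 10.1 × 1.125⁵ = 18.2005pt
Major third: 10.1 × 1.250⁵ = 30.8228pt
Difference: 30.8228 − 18.2005 = 12.6223pt

12.62pt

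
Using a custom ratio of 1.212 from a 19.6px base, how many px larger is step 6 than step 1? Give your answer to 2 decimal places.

Step 1: 19.6 × 1.212 = 23.7552px
Step 6: 19.6 × 1.212⁶ = 62.1258px
Difference: 62.1258 − 23.7552 = 38.3706px

38.37px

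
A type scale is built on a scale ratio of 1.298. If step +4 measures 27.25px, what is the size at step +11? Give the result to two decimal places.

169.16px

The gap is 11 − (4) = 7 steps, so the factor is 1.298^7.
27.25 × 1.298⁷ = 27.25 × 6.20759 ≈ 169.157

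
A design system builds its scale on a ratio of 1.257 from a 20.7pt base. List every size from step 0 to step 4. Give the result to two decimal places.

20.70pt, 26.02pt, 32.71pt, 41.11pt, 51.68pt

Step 0: 20.7pt
Step 1: 20.7 × 1.257 = 26.02
Step 2: 20.7 × 1.257² = 32.71
Step 3: 20.7 × 1.257³ = 41.11
Step 4: 20.7 × 1.257⁴ = 51.68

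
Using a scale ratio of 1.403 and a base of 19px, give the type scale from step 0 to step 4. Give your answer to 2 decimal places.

19.00px, 26.66px, 37.40px, 52.47px, 73.62px

Step 0: 19px
Step 1: 19.0 × 1.403 = 26.66
Step 2: 19.0 × 1.403² = 37.40
Step 3: 19.0 × 1.403³ = 52.47
Step 4: 19.0 × 1.403⁴ = 73.62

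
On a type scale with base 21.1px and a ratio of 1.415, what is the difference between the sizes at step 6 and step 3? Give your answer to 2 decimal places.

Step 3: 21.1 × 1.415³ = 59.7794px
Step 6: 21.1 × 1.415⁶ = 169.3640px
Difference: 169.3640 − 59.7794 = 109.5846px

109.58px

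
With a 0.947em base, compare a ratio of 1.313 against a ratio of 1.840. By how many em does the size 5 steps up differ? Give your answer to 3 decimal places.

At 1.313: 0.947 × 1.313⁵ = 3.69550em
At 1.840: 0.947 × 1.840⁵ = 19.97281em
Difference: 19.97281 − 3.69550 = 16.27731em

16.277em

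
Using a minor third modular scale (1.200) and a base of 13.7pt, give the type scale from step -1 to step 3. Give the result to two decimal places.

Step -1: 13.7 ÷ 1.200 = 11.42
Step 0: 13.7pt
Step 1: 13.7 × 1.200 = 16.44
Step 2: 13.7 × 1.200² = 19.73
Step 3: 13.7 × 1.200³ = 23.67

11.42pt, 13.70pt, 16.44pt, 19.73pt, 23.67pt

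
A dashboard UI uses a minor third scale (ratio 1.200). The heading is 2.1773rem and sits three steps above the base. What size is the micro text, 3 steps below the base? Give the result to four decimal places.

Moving from step +3 to step -3 is 6 steps down, so divide by r⁶.
2.1773 ÷ 1.200⁶ = 2.1773 ÷ 2.98598 ≈ 0.7292

0.7292rem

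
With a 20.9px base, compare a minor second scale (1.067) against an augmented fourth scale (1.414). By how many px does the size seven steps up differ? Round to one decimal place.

203.3px

Minor second: 20.9 × 1.067⁷ = 32.908px
Augmented fourth: 20.9 × 1.414⁷ = 236.207px
Difference: 236.207 − 32.908 = 203.299px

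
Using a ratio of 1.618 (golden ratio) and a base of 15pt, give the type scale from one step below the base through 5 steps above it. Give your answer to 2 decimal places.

9.27pt, 15.00pt, 24.27pt, 39.27pt, 63.54pt, 102.80pt, 166.34pt

Step -1: 15.0 ÷ 1.618 = 9.27
Step 0: 15pt
Step 1: 15.0 × 1.618 = 24.27
Step 2: 15.0 × 1.618² = 39.27
Step 3: 15.0 × 1.618³ = 63.54
Step 4: 15.0 × 1.618⁴ = 102.80
Step 5: 15.0 × 1.618⁵ = 166.34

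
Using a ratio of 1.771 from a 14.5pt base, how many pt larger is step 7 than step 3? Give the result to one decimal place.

Step 3: 14.5 × 1.771³ = 80.542pt
Step 7: 14.5 × 1.771⁷ = 792.315pt
Difference: 792.315 − 80.542 = 711.773pt

711.8pt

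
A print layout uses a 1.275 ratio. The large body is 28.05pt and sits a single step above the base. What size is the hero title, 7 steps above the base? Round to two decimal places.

Moving from step +1 to step +7 is 6 steps up, so multiply by r⁶.
28.05 × 1.275⁶ = 28.05 × 4.29597 ≈ 120.502

120.50pt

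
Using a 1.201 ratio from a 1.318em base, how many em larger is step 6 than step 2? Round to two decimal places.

2.05em

Step 2: 1.318 × 1.201² = 1.9011em
Step 6: 1.318 × 1.201⁶ = 3.9552em
Difference: 3.9552 − 1.9011 = 2.0541em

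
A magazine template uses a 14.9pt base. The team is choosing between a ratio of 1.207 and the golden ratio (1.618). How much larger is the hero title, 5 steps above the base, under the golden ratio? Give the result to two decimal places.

127.06pt

At 1.207: 14.9 × 1.207⁵ = 38.1700pt
Golden ratio: 14.9 × 1.618⁵ = 165.2262pt
Difference: 165.2262 − 38.1700 = 127.0562pt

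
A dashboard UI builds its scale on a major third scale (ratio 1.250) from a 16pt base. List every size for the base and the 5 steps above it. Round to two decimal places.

16.00pt, 20.00pt, 25.00pt, 31.25pt, 39.06pt, 48.83pt

Step 0: 16pt
Step 1: 16.0 × 1.250 = 20.00
Step 2: 16.0 × 1.250² = 25.00
Step 3: 16.0 × 1.250³ = 31.25
Step 4: 16.0 × 1.250⁴ = 39.06
Step 5: 16.0 × 1.250⁵ = 48.83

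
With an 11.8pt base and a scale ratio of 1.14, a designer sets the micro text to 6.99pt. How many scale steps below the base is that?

1.14ⁿ = 11.8 / 6.99 = 1.6881
n = ln(1.6881) / ln(1.14) = 0.5236 / 0.1310 ≈ 4.00

4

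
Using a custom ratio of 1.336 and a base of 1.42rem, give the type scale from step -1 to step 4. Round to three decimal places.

1.063rem, 1.420rem, 1.897rem, 2.535rem, 3.386rem, 4.524rem

Step -1: 1.42 ÷ 1.336 = 1.063
Step 0: 1.42rem
Step 1: 1.42 × 1.336 = 1.897
Step 2: 1.42 × 1.336² = 2.535
Step 3: 1.42 × 1.336³ = 3.386
Step 4: 1.42 × 1.336⁴ = 4.524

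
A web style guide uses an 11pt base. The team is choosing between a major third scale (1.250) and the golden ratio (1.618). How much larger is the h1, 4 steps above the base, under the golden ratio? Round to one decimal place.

Major third: 11.0 × 1.250⁴ = 26.855pt
Golden ratio: 11.0 × 1.618⁴ = 75.389pt
Difference: 75.389 − 26.855 = 48.534pt

48.5pt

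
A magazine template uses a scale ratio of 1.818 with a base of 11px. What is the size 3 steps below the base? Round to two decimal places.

1.83px

11.0 ÷ 1.818³ = 11.0 ÷ 6.00872 ≈ 1.83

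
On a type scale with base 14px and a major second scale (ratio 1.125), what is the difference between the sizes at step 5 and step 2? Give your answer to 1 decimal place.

Step 2: 14.0 × 1.125² = 17.719px
Step 5: 14.0 × 1.125⁵ = 25.228px
Difference: 25.228 − 17.719 = 7.509px

7.5px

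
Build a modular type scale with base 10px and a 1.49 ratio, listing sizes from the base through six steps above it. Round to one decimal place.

Step 0: 10px
Step 1: 10.0 × 1.49 = 14.9
Step 2: 10.0 × 1.49² = 22.2
Step 3: 10.0 × 1.49³ = 33.1
Step 4: 10.0 × 1.49⁴ = 49.3
Step 5: 10.0 × 1.49⁵ = 73.4
Step 6: 10.0 × 1.49⁶ = 109.4

10.0px, 14.9px, 22.2px, 33.1px, 49.3px, 73.4px, 109.4px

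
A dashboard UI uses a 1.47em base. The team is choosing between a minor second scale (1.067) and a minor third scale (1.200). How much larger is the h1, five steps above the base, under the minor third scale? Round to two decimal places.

Minor second: 1.47 × 1.067⁵ = 2.0330em
Minor third: 1.47 × 1.200⁵ = 3.6578em
Difference: 3.6578 − 2.0330 = 1.6248em

1.62em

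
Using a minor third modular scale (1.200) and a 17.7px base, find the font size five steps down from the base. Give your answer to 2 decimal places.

A modular type scale is a geometric sequence: sizeₙ = base × rⁿ.
17.7 ÷ 1.200⁵ = 17.7 ÷ 2.48832 ≈ 7.11

7.11px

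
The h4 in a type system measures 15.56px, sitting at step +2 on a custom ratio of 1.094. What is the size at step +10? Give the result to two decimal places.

31.93px

15.56 × 1.094⁸ = 15.56 × 2.05182 ≈ 31.926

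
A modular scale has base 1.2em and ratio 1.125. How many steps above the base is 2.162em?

1.125ⁿ = 2.162 / 1.2 = 1.8017
n = ln(1.8017) / ln(1.125) = 0.5887 / 0.1178 ≈ 5.00

5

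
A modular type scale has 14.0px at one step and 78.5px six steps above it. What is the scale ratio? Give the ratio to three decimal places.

1.333

The ratio satisfies 14.0 × r⁶ = 78.5, so r = (78.5 / 14.0)^(1/6).
r = 5.6071^(1/6) ≈ 1.3329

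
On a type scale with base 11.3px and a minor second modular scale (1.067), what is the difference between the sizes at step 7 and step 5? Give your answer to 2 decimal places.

Step 5: 11.3 × 1.067⁵ = 15.6279px
Step 7: 11.3 × 1.067⁷ = 17.7922px
Difference: 17.7922 − 15.6279 = 2.1643px

2.16px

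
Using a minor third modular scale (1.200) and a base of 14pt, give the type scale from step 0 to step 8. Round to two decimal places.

14.00pt, 16.80pt, 20.16pt, 24.19pt, 29.03pt, 34.84pt, 41.80pt, 50.16pt, 60.20pt

Step 0: 14pt
Step 1: 14.0 × 1.200 = 16.80
Step 2: 14.0 × 1.200² = 20.16
Step 3: 14.0 × 1.200³ = 24.19
Step 4: 14.0 × 1.200⁴ = 29.03
Step 5: 14.0 × 1.200⁵ = 34.84
Step 6: 14.0 × 1.200⁶ = 41.80
Step 7: 14.0 × 1.200⁷ = 50.16
Step 8: 14.0 × 1.200⁸ = 60.20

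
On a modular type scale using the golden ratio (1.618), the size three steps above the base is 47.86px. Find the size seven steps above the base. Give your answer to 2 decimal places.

328.01px

47.86 × 1.618⁴ = 47.86 × 6.85353 ≈ 328.010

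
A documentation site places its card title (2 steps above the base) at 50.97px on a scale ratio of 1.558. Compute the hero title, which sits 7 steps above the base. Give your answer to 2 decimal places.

467.90px

50.97 × 1.558⁵ = 50.97 × 9.17989 ≈ 467.899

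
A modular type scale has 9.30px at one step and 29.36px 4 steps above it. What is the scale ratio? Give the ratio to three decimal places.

The ratio satisfies 9.30 × r⁴ = 29.36, so r = (29.36 / 9.30)^(1/4).
r = 3.1570^(1/4) ≈ 1.3330

1.333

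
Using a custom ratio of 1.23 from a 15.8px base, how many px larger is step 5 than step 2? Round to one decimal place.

Step 2: 15.8 × 1.23² = 23.904px
Step 5: 15.8 × 1.23⁵ = 44.482px
Difference: 44.482 − 23.904 = 20.578px

20.6px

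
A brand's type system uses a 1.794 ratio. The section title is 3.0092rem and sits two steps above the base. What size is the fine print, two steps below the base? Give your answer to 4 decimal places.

0.2905rem

Moving from step +2 to step -2 is 4 steps down, so divide by r⁴.
3.0092 ÷ 1.794⁴ = 3.0092 ÷ 10.35833 ≈ 0.2905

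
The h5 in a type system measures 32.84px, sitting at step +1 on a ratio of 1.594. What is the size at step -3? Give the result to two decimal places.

32.84 ÷ 1.594⁴ = 32.84 ÷ 6.45585 ≈ 5.087

5.09px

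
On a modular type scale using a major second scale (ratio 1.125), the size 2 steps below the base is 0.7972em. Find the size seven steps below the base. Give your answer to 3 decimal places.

The gap is -7 − (-2) = -5 steps, so the factor is 1.125^-5.
0.7972 ÷ 1.125⁵ = 0.7972 ÷ 1.80203 ≈ 0.442

0.442em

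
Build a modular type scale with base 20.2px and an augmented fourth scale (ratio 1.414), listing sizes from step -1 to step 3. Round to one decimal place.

14.3px, 20.2px, 28.6px, 40.4px, 57.1px

Step -1: 20.2 ÷ 1.414 = 14.3
Step 0: 20.2px
Step 1: 20.2 × 1.414 = 28.6
Step 2: 20.2 × 1.414² = 40.4
Step 3: 20.2 × 1.414³ = 57.1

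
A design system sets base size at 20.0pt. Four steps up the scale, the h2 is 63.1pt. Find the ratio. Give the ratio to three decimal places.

r⁴ = 63.1 / 20.0, so r = (63.1/20.0)^(1/4).
r = 3.1550^(1/4) ≈ 1.3328

1.333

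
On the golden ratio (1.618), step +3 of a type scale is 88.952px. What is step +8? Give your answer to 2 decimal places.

88.952 × 1.618⁵ = 88.952 × 11.08901 ≈ 986.389

986.39px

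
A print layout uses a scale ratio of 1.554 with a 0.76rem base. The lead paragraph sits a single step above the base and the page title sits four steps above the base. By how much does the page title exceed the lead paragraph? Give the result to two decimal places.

Step 1: 0.76 × 1.554 = 1.1810rem
Step 4: 0.76 × 1.554⁴ = 4.4322rem
Difference: 4.4322 − 1.1810 = 3.2512rem

3.25rem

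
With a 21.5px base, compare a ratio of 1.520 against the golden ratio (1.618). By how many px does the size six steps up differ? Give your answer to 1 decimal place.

120.6px

At 1.520: 21.5 × 1.520⁶ = 265.155px
Golden ratio: 21.5 × 1.618⁶ = 385.753px
Difference: 385.753 − 265.155 = 120.598px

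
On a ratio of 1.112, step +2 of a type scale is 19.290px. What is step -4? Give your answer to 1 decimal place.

The gap is -4 − (2) = -6 steps, so the factor is 1.112^-6.
19.290 ÷ 1.112⁶ = 19.290 ÷ 1.89073 ≈ 10.202

10.2px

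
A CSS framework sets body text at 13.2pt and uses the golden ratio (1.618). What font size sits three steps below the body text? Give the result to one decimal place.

A modular type scale is a geometric sequence: sizeₙ = base × rⁿ.
13.2 ÷ 1.618³ = 13.2 ÷ 4.23580 ≈ 3.12

3.1pt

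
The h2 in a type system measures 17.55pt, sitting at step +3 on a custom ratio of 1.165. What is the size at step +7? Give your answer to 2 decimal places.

32.33pt

The gap is 7 − (3) = 4 steps, so the factor is 1.165^4.
17.55 × 1.165⁴ = 17.55 × 1.84206 ≈ 32.328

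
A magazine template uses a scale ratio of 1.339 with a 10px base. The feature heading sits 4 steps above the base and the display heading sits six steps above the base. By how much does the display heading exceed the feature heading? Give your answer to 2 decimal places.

Step 4: 10.0 × 1.339⁴ = 32.1457px
Step 6: 10.0 × 1.339⁶ = 57.6346px
Difference: 57.6346 − 32.1457 = 25.4889px

25.49px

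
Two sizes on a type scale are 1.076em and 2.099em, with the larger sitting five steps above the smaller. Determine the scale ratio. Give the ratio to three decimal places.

1.143

The ratio satisfies 1.076 × r⁵ = 2.099, so r = (2.099 / 1.076)^(1/5).
r = 1.9507^(1/5) ≈ 1.1430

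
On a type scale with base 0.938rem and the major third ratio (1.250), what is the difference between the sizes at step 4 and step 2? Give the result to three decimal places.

0.824rem

Step 2: 0.938 × 1.250² = 1.46562rem
Step 4: 0.938 × 1.250⁴ = 2.29004rem
Difference: 2.29004 − 1.46562 = 0.82442rem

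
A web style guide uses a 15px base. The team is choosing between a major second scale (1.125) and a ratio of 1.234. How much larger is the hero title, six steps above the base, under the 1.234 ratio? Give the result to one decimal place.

Major second: 15.0 × 1.125⁶ = 30.409px
At 1.234: 15.0 × 1.234⁶ = 52.964px
Difference: 52.964 − 30.409 = 22.555px

22.6px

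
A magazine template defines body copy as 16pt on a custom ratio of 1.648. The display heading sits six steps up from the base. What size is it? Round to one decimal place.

320.5pt

Each step on a modular scale multiplies by the ratio, so the size n steps from the base is base × ratioⁿ.
16.0 × 1.648⁶ = 16.0 × 20.03287 ≈ 320.53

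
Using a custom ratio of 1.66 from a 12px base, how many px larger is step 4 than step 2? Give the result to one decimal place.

58.1px

Step 2: 12.0 × 1.66² = 33.067px
Step 4: 12.0 × 1.66⁴ = 91.120px
Difference: 91.120 − 33.067 = 58.053px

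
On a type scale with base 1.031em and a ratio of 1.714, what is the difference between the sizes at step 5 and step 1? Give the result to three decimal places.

13.484em

Step 1: 1.031 × 1.714 = 1.76713em
Step 5: 1.031 × 1.714⁵ = 15.25151em
Difference: 15.25151 − 1.76713 = 13.48438em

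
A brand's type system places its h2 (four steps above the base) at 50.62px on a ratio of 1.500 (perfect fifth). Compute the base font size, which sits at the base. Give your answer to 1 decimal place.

10.0px

50.62 ÷ 1.500⁴ = 50.62 ÷ 5.06250 ≈ 9.999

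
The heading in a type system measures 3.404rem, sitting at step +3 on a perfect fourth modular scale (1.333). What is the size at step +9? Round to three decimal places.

3.404 × 1.333⁶ = 3.404 × 5.61023 ≈ 19.097

19.097rem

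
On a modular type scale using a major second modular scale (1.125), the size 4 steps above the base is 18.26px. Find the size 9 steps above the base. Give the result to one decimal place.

18.26 × 1.125⁵ = 18.26 × 1.80203 ≈ 32.905

32.9px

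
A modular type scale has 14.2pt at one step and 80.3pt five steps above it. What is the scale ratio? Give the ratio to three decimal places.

1.414

The ratio satisfies 14.2 × r⁵ = 80.3, so r = (80.3 / 14.2)^(1/5).
r = 5.6549^(1/5) ≈ 1.4141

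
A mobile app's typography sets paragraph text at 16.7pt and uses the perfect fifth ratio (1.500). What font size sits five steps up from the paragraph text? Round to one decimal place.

A modular type scale is a geometric sequence: sizeₙ = base × rⁿ.
16.7 × 1.500⁵ = 16.7 × 7.59375 ≈ 126.82

126.8pt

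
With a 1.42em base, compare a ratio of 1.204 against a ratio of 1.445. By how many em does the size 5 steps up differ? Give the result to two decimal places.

5.35em

At 1.204: 1.42 × 1.204⁵ = 3.5927em
At 1.445: 1.42 × 1.445⁵ = 8.9460em
Difference: 8.9460 − 3.5927 = 5.3533em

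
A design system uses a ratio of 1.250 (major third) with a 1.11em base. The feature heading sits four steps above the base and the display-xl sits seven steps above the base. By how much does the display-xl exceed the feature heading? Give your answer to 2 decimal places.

2.58em

Step 4: 1.11 × 1.250⁴ = 2.7100em
Step 7: 1.11 × 1.250⁷ = 5.2929em
Difference: 5.2929 − 2.7100 = 2.5829em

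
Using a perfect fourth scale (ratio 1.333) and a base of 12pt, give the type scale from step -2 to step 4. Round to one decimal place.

Step -2: 12.0 ÷ 1.333² = 6.8
Step -1: 12.0 ÷ 1.333 = 9.0
Step 0: 12pt
Step 1: 12.0 × 1.333 = 16.0
Step 2: 12.0 × 1.333² = 21.3
Step 3: 12.0 × 1.333³ = 28.4
Step 4: 12.0 × 1.333⁴ = 37.9

6.8pt, 9.0pt, 12.0pt, 16.0pt, 21.3pt, 28.4pt, 37.9pt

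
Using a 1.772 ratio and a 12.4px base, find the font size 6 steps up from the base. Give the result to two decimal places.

383.89px

Every step multiplies by the scale ratio.
12.4 × 1.772⁶ = 12.4 × 30.95867 ≈ 383.89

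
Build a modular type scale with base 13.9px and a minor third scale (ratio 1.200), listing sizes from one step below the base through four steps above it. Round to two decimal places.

Step -1: 13.9 ÷ 1.200 = 11.58
Step 0: 13.9px
Step 1: 13.9 × 1.200 = 16.68
Step 2: 13.9 × 1.200² = 20.02
Step 3: 13.9 × 1.200³ = 24.02
Step 4: 13.9 × 1.200⁴ = 28.82

11.58px, 13.90px, 16.68px, 20.02px, 24.02px, 28.82px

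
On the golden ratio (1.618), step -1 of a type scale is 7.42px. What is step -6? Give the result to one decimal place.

0.7px

Moving from step -1 to step -6 is 5 steps down, so divide by r⁵.
7.42 ÷ 1.618⁵ = 7.42 ÷ 11.08901 ≈ 0.669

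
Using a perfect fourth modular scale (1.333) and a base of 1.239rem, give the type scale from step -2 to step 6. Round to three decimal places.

0.697rem, 0.929rem, 1.239rem, 1.652rem, 2.202rem, 2.935rem, 3.912rem, 5.215rem, 6.951rem

Step -2: 1.239 ÷ 1.333² = 0.697
Step -1: 1.239 ÷ 1.333 = 0.929
Step 0: 1.239rem
Step 1: 1.239 × 1.333 = 1.652
Step 2: 1.239 × 1.333² = 2.202
Step 3: 1.239 × 1.333³ = 2.935
Step 4: 1.239 × 1.333⁴ = 3.912
Step 5: 1.239 × 1.333⁵ = 5.215
Step 6: 1.239 × 1.333⁶ = 6.951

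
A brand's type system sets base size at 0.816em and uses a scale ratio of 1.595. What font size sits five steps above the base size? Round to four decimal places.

Each step on a modular scale multiplies by the ratio, so the size n steps from the base is base × ratioⁿ.
0.816 × 1.595⁵ = 0.816 × 10.32294 ≈ 8.4235

8.4235em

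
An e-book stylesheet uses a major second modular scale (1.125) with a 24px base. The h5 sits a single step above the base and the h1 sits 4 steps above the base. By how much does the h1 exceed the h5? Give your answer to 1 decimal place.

Step 1: 24.0 × 1.125 = 27.000px
Step 4: 24.0 × 1.125⁴ = 38.443px
Difference: 38.443 − 27.000 = 11.443px

11.4px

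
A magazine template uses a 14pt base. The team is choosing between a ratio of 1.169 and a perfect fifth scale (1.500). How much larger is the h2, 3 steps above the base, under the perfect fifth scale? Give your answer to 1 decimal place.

At 1.169: 14.0 × 1.169³ = 22.365pt
Perfect fifth: 14.0 × 1.500³ = 47.250pt
Difference: 47.250 − 22.365 = 24.885pt

24.9pt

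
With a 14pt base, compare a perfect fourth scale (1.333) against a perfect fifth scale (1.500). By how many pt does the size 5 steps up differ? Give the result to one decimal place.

Perfect fourth: 14.0 × 1.333⁵ = 58.922pt
Perfect fifth: 14.0 × 1.500⁵ = 106.312pt
Difference: 106.312 − 58.922 = 47.390pt

47.4pt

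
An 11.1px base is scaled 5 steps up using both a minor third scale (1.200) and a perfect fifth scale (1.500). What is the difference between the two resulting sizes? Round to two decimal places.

56.67px

Minor third: 11.1 × 1.200⁵ = 27.6204px
Perfect fifth: 11.1 × 1.500⁵ = 84.2906px
Difference: 84.2906 − 27.6204 = 56.6702px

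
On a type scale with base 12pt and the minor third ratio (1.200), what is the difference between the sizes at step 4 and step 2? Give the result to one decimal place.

Step 2: 12.0 × 1.200² = 17.280pt
Step 4: 12.0 × 1.200⁴ = 24.883pt
Difference: 24.883 − 17.280 = 7.603pt

7.6pt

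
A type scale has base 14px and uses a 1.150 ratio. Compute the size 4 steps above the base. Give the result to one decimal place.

24.5px

Every step multiplies by the scale ratio.
14.0 × 1.150⁴ = 14.0 × 1.74901 ≈ 24.49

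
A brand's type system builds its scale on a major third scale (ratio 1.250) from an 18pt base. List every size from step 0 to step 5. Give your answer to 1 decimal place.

Step 0: 18pt
Step 1: 18.0 × 1.250 = 22.5
Step 2: 18.0 × 1.250² = 28.1
Step 3: 18.0 × 1.250³ = 35.2
Step 4: 18.0 × 1.250⁴ = 43.9
Step 5: 18.0 × 1.250⁵ = 54.9

18.0pt, 22.5pt, 28.1pt, 35.2pt, 43.9pt, 54.9pt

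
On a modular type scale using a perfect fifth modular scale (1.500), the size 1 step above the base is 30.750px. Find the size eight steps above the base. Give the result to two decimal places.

30.750 × 1.500⁷ = 30.750 × 17.08594 ≈ 525.393

525.39px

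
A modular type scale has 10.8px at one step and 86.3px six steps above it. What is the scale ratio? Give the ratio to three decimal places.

The ratio satisfies 10.8 × r⁶ = 86.3, so r = (86.3 / 10.8)^(1/6).
r = 7.9907^(1/6) ≈ 1.4139

1.414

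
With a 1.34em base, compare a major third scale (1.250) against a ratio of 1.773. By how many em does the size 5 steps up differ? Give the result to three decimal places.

19.388em

Major third: 1.34 × 1.250⁵ = 4.08936em
At 1.773: 1.34 × 1.773⁵ = 23.47732em
Difference: 23.47732 − 4.08936 = 19.38796em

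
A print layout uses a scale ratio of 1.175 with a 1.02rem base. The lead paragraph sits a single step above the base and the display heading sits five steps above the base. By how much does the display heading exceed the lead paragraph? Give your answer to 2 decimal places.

Step 1: 1.02 × 1.175 = 1.1985rem
Step 5: 1.02 × 1.175⁵ = 2.2845rem
Difference: 2.2845 − 1.1985 = 1.0860rem

1.09rem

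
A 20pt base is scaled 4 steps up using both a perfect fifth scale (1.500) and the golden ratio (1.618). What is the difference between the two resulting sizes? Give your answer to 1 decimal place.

35.8pt

Perfect fifth: 20.0 × 1.500⁴ = 101.250pt
Golden ratio: 20.0 × 1.618⁴ = 137.071pt
Difference: 137.071 − 101.250 = 35.821pt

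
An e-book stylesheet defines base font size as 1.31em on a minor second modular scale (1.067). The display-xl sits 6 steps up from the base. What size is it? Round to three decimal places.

1.933em

A modular type scale is a geometric sequence: sizeₙ = base × rⁿ.
1.31 × 1.067⁶ = 1.31 × 1.47566 ≈ 1.933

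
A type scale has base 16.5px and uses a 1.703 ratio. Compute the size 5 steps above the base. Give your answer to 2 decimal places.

A modular type scale is a geometric sequence: sizeₙ = base × rⁿ.
16.5 × 1.703⁵ = 16.5 × 14.32429 ≈ 236.35

236.35px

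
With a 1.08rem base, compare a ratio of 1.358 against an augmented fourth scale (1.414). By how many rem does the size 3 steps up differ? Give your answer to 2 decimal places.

0.35rem

At 1.358: 1.08 × 1.358³ = 2.7047rem
Augmented fourth: 1.08 × 1.414³ = 3.0533rem
Difference: 3.0533 − 2.7047 = 0.3486rem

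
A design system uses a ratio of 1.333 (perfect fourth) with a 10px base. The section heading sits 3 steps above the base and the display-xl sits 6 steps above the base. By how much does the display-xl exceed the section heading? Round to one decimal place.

32.4px

Step 3: 10.0 × 1.333³ = 23.686px
Step 6: 10.0 × 1.333⁶ = 56.102px
Difference: 56.102 − 23.686 = 32.416px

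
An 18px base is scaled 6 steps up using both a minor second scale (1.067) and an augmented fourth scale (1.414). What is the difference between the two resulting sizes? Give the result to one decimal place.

Minor second: 18.0 × 1.067⁶ = 26.562px
Augmented fourth: 18.0 × 1.414⁶ = 143.870px
Difference: 143.870 − 26.562 = 117.308px

117.3px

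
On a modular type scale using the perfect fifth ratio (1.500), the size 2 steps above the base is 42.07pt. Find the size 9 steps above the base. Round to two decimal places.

42.07 × 1.500⁷ = 42.07 × 17.08594 ≈ 718.805

718.81pt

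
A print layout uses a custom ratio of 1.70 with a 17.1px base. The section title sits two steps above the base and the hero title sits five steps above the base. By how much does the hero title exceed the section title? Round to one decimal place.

193.4px

Step 2: 17.1 × 1.70² = 49.419px
Step 5: 17.1 × 1.70⁵ = 242.796px
Difference: 242.796 − 49.419 = 193.377px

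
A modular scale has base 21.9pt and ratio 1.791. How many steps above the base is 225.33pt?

1.791ⁿ = 225.33 / 21.9 = 10.2890
n = ln(10.2890) / ln(1.791) = 2.3311 / 0.5828 ≈ 4.00

4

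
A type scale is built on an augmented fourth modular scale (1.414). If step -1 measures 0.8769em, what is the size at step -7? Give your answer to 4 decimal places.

0.1097em

The gap is -7 − (-1) = -6 steps, so the factor is 1.414^-6.
0.8769 ÷ 1.414⁶ = 0.8769 ÷ 7.99275 ≈ 0.1097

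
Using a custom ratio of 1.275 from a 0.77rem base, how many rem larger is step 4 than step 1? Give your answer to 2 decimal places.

Step 1: 0.77 × 1.275 = 0.9817rem
Step 4: 0.77 × 1.275⁴ = 2.0348rem
Difference: 2.0348 − 0.9817 = 1.0531rem

1.05rem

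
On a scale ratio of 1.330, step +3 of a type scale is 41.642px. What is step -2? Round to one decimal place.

41.642 ÷ 1.330⁵ = 41.642 ÷ 4.16158 ≈ 10.006

10.0px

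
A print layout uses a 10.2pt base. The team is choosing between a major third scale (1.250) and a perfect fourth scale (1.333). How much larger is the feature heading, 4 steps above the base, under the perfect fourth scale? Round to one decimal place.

Major third: 10.2 × 1.250⁴ = 24.902pt
Perfect fourth: 10.2 × 1.333⁴ = 32.205pt
Difference: 32.205 − 24.902 = 7.303pt

7.3pt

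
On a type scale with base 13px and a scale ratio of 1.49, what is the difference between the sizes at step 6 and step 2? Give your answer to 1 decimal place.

113.4px

Step 2: 13.0 × 1.49² = 28.861px
Step 6: 13.0 × 1.49⁶ = 142.253px
Difference: 142.253 − 28.861 = 113.392px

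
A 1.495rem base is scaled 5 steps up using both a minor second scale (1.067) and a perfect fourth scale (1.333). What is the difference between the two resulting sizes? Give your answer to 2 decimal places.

Minor second: 1.495 × 1.067⁵ = 2.0676rem
Perfect fourth: 1.495 × 1.333⁵ = 6.2920rem
Difference: 6.2920 − 2.0676 = 4.2244rem

4.22rem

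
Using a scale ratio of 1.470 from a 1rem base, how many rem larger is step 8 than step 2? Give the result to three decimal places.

19.643rem

Step 2: 1.0 × 1.470² = 2.16090rem
Step 8: 1.0 × 1.470⁸ = 21.80413rem
Difference: 21.80413 − 2.16090 = 19.64323rem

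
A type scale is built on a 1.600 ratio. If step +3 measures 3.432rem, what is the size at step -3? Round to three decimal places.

The gap is -3 − (3) = -6 steps, so the factor is 1.600^-6.
3.432 ÷ 1.600⁶ = 3.432 ÷ 16.77722 ≈ 0.205

0.205rem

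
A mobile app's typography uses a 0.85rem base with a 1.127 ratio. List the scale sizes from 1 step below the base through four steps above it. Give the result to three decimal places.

Step -1: 0.85 ÷ 1.127 = 0.754
Step 0: 0.85rem
Step 1: 0.85 × 1.127 = 0.958
Step 2: 0.85 × 1.127² = 1.080
Step 3: 0.85 × 1.127³ = 1.217
Step 4: 0.85 × 1.127⁴ = 1.371

0.754rem, 0.850rem, 0.958rem, 1.080rem, 1.217rem, 1.371rem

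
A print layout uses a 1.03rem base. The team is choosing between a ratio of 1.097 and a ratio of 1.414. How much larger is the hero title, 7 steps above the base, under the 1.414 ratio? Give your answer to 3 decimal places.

9.672rem

At 1.097: 1.03 × 1.097⁷ = 1.96917rem
At 1.414: 1.03 × 1.414⁷ = 11.64081rem
Difference: 11.64081 − 1.96917 = 9.67164rem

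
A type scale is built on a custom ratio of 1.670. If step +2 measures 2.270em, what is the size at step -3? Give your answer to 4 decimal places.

0.1748em

2.270 ÷ 1.670⁵ = 2.270 ÷ 12.98920 ≈ 0.1748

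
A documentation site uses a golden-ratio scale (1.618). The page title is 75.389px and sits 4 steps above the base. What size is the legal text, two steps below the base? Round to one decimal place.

4.2px

75.389 ÷ 1.618⁶ = 75.389 ÷ 17.94201 ≈ 4.202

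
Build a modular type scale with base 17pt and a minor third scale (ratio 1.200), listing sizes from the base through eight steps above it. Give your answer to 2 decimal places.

Step 0: 17pt
Step 1: 17.0 × 1.200 = 20.40
Step 2: 17.0 × 1.200² = 24.48
Step 3: 17.0 × 1.200³ = 29.38
Step 4: 17.0 × 1.200⁴ = 35.25
Step 5: 17.0 × 1.200⁵ = 42.30
Step 6: 17.0 × 1.200⁶ = 50.76
Step 7: 17.0 × 1.200⁷ = 60.91
Step 8: 17.0 × 1.200⁸ = 73.10

17.00pt, 20.40pt, 24.48pt, 29.38pt, 35.25pt, 42.30pt, 50.76pt, 60.91pt, 73.10pt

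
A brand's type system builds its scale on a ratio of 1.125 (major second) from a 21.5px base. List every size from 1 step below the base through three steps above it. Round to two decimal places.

19.11px, 21.50px, 24.19px, 27.21px, 30.61px

Step -1: 21.5 ÷ 1.125 = 19.11
Step 0: 21.5px
Step 1: 21.5 × 1.125 = 24.19
Step 2: 21.5 × 1.125² = 27.21
Step 3: 21.5 × 1.125³ = 30.61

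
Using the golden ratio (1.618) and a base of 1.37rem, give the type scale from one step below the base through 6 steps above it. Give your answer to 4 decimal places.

0.8467rem, 1.3700rem, 2.2167rem, 3.5866rem, 5.8030rem, 9.3893rem, 15.1919rem, 24.5806rem

Step -1: 1.37 ÷ 1.618 = 0.8467
Step 0: 1.37rem
Step 1: 1.37 × 1.618 = 2.2167
Step 2: 1.37 × 1.618² = 3.5866
Step 3: 1.37 × 1.618³ = 5.8030
Step 4: 1.37 × 1.618⁴ = 9.3893
Step 5: 1.37 × 1.618⁵ = 15.1919
Step 6: 1.37 × 1.618⁶ = 24.5806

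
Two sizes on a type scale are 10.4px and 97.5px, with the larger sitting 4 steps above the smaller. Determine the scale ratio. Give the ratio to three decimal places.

The ratio satisfies 10.4 × r⁴ = 97.5, so r = (97.5 / 10.4)^(1/4).
r = 9.3750^(1/4) ≈ 1.7498

1.750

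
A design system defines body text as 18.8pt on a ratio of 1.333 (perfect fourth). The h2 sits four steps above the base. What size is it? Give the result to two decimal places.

59.36pt

Every step multiplies by the scale ratio.
18.8 × 1.333⁴ = 18.8 × 3.15733 ≈ 59.36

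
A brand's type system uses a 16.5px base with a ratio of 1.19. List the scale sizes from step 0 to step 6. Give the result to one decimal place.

16.5px, 19.6px, 23.4px, 27.8px, 33.1px, 39.4px, 46.9px

Step 0: 16.5px
Step 1: 16.5 × 1.19 = 19.6
Step 2: 16.5 × 1.19² = 23.4
Step 3: 16.5 × 1.19³ = 27.8
Step 4: 16.5 × 1.19⁴ = 33.1
Step 5: 16.5 × 1.19⁵ = 39.4
Step 6: 16.5 × 1.19⁶ = 46.9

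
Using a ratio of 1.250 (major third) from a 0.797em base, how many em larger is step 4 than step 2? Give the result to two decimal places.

Step 2: 0.797 × 1.250² = 1.2453em
Step 4: 0.797 × 1.250⁴ = 1.9458em
Difference: 1.9458 − 1.2453 = 0.7005em

0.70em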